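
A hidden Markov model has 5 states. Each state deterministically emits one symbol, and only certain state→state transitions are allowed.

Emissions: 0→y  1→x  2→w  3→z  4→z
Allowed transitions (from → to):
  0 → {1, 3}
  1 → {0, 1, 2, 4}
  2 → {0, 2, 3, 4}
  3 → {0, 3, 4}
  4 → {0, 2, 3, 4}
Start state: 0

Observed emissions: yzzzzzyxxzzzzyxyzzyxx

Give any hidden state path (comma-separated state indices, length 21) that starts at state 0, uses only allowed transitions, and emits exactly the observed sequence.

0,3,4,4,3,4,0,1,1,4,3,4,4,0,1,0,3,4,0,1,1

  t0 'y' -> {0}, take 0 (start)
  t1 'z' -> {3,4}, take 3 (0->3 ok)
  t2 'z' -> {3,4}, take 4 (3->4 ok)
  t3 'z' -> {3,4}, take 4 (4->4 ok)
  t4 'z' -> {3,4}, take 3 (4->3 ok)
  t5 'z' -> {3,4}, take 4 (3->4 ok)
  t6 'y' -> {0}, take 0 (4->0 ok)
  t7 'x' -> {1}, take 1 (0->1 ok)
  t8 'x' -> {1}, take 1 (1->1 ok)
  t9 'z' -> {3,4}, take 4 (1->4 ok)
  t10 'z' -> {3,4}, take 3 (4->3 ok)
  t11 'z' -> {3,4}, take 4 (3->4 ok)
  t12 'z' -> {3,4}, take 4 (4->4 ok)
  t13 'y' -> {0}, take 0 (4->0 ok)
  t14 'x' -> {1}, take 1 (0->1 ok)
  t15 'y' -> {0}, take 0 (1->0 ok)
  t16 'z' -> {3,4}, take 3 (0->3 ok)
  t17 'z' -> {3,4}, take 4 (3->4 ok)
  t18 'y' -> {0}, take 0 (4->0 ok)
  t19 'x' -> {1}, take 1 (0->1 ok)
  t20 'x' -> {1}, take 1 (1->1 ok)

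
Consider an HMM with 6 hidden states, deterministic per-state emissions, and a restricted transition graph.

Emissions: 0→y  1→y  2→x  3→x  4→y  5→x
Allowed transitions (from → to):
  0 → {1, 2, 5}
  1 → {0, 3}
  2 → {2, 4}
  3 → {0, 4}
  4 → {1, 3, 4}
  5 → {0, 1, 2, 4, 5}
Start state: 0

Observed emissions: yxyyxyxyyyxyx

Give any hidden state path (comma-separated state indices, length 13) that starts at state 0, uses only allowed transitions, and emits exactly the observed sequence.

  t0 'y' -> {0,1,4}, take 0 (start)
  t1 'x' -> {2,3,5}, take 2 (0->2 ok)
  t2 'y' -> {0,1,4}, take 4 (2->4 ok)
  t3 'y' -> {0,1,4}, take 1 (4->1 ok)
  t4 'x' -> {2,3,5}, take 3 (1->3 ok)
  t5 'y' -> {0,1,4}, take 4 (3->4 ok)
  t6 'x' -> {2,3,5}, take 3 (4->3 ok)
  t7 'y' -> {0,1,4}, take 0 (3->0 ok)
  t8 'y' -> {0,1,4}, take 1 (0->1 ok)
  t9 'y' -> {0,1,4}, take 0 (1->0 ok)
  t10 'x' -> {2,3,5}, take 5 (0->5 ok)
  t11 'y' -> {0,1,4}, take 0 (5->0 ok)
  t12 'x' -> {2,3,5}, take 5 (0->5 ok)

0,2,4,1,3,4,3,0,1,0,5,0,5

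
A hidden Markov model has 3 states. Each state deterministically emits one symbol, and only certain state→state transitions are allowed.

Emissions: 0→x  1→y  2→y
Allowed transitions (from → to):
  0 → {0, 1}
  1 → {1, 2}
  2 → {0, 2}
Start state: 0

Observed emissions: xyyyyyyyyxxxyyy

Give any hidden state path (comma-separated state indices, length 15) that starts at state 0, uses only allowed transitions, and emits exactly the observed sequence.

0,1,1,1,2,2,2,2,2,0,0,0,1,1,2

  [0] x  {0}  => 0  start
  [1] y  {1,2}  => 1  0->1 ok
  [2] y  {1,2}  => 1  1->1 ok
  [3] y  {1,2}  => 1  1->1 ok
  [4] y  {1,2}  => 2  1->2 ok
  [5] y  {1,2}  => 2  2->2 ok
  [6] y  {1,2}  => 2  2->2 ok
  [7] y  {1,2}  => 2  2->2 ok
  [8] y  {1,2}  => 2  2->2 ok
  [9] x  {0}  => 0  2->0 ok
  [10] x  {0}  => 0  0->0 ok
  [11] x  {0}  => 0  0->0 ok
  [12] y  {1,2}  => 1  0->1 ok
  [13] y  {1,2}  => 1  1->1 ok
  [14] y  {1,2}  => 2  1->2 ok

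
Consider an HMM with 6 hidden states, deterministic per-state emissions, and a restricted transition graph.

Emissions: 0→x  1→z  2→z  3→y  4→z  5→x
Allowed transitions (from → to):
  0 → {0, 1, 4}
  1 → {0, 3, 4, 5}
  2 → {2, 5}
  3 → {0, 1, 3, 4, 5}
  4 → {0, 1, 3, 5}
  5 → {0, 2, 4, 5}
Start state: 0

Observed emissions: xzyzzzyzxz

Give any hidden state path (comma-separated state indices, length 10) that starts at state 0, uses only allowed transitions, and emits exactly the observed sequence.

  t0 'x' -> {0,5}, take 0 (start)
  t1 'z' -> {1,2,4}, take 4 (0->4 ok)
  t2 'y' -> {3}, take 3 (4->3 ok)
  t3 'z' -> {1,2,4}, take 1 (3->1 ok)
  t4 'z' -> {1,2,4}, take 4 (1->4 ok)
  t5 'z' -> {1,2,4}, take 1 (4->1 ok)
  t6 'y' -> {3}, take 3 (1->3 ok)
  t7 'z' -> {1,2,4}, take 4 (3->4 ok)
  t8 'x' -> {0,5}, take 5 (4->5 ok)
  t9 'z' -> {1,2,4}, take 2 (5->2 ok)

0,4,3,1,4,1,3,4,5,2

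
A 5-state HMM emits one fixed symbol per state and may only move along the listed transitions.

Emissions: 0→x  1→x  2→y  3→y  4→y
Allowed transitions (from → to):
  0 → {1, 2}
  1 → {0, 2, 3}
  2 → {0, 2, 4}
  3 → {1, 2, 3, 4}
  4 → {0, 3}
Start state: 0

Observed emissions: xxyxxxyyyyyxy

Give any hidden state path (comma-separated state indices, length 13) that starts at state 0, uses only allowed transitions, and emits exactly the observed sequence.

  pos 0: x in {0,1}, choose 0; start
  pos 1: x in {0,1}, choose 1; 0->1 ok
  pos 2: y in {2,3,4}, choose 2; 1->2 ok
  pos 3: x in {0,1}, choose 0; 2->0 ok
  pos 4: x in {0,1}, choose 1; 0->1 ok
  pos 5: x in {0,1}, choose 0; 1->0 ok
  pos 6: y in {2,3,4}, choose 2; 0->2 ok
  pos 7: y in {2,3,4}, choose 4; 2->4 ok
  pos 8: y in {2,3,4}, choose 3; 4->3 ok
  pos 9: y in {2,3,4}, choose 3; 3->3 ok
  pos 10: y in {2,3,4}, choose 4; 3->4 ok
  pos 11: x in {0,1}, choose 0; 4->0 ok
  pos 12: y in {2,3,4}, choose 2; 0->2 ok

0,1,2,0,1,0,2,4,3,3,4,0,2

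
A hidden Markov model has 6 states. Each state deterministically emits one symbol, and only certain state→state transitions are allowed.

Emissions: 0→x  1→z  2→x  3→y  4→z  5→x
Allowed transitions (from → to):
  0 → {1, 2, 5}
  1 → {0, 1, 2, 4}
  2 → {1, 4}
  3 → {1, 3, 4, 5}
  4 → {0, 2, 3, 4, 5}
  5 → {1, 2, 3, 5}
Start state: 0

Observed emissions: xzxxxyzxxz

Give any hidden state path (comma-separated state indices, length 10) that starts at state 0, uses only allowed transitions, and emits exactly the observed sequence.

  0: obs=x cand={0,2,5} pick 0 [start]
  1: obs=z cand={1,4} pick 1 [0->1 ok]
  2: obs=x cand={0,2,5} pick 0 [1->0 ok]
  3: obs=x cand={0,2,5} pick 5 [0->5 ok]
  4: obs=x cand={0,2,5} pick 5 [5->5 ok]
  5: obs=y cand={3} pick 3 [5->3 ok]
  6: obs=z cand={1,4} pick 4 [3->4 ok]
  7: obs=x cand={0,2,5} pick 5 [4->5 ok]
  8: obs=x cand={0,2,5} pick 2 [5->2 ok]
  9: obs=z cand={1,4} pick 1 [2->1 ok]

0,1,0,5,5,3,4,5,2,1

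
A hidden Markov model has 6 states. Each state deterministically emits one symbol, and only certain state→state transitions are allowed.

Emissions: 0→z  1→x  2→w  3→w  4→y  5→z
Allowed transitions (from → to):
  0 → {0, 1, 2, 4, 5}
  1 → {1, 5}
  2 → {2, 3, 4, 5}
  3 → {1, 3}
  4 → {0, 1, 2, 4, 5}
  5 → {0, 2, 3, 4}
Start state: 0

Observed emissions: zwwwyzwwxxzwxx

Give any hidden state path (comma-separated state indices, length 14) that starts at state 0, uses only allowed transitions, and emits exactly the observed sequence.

0,2,2,2,4,0,2,3,1,1,5,3,1,1

  0: obs=z cand={0,5} pick 0 [start]
  1: obs=w cand={2,3} pick 2 [0->2 ok]
  2: obs=w cand={2,3} pick 2 [2->2 ok]
  3: obs=w cand={2,3} pick 2 [2->2 ok]
  4: obs=y cand={4} pick 4 [2->4 ok]
  5: obs=z cand={0,5} pick 0 [4->0 ok]
  6: obs=w cand={2,3} pick 2 [0->2 ok]
  7: obs=w cand={2,3} pick 3 [2->3 ok]
  8: obs=x cand={1} pick 1 [3->1 ok]
  9: obs=x cand={1} pick 1 [1->1 ok]
  10: obs=z cand={0,5} pick 5 [1->5 ok]
  11: obs=w cand={2,3} pick 3 [5->3 ok]
  12: obs=x cand={1} pick 1 [3->1 ok]
  13: obs=x cand={1} pick 1 [1->1 ok]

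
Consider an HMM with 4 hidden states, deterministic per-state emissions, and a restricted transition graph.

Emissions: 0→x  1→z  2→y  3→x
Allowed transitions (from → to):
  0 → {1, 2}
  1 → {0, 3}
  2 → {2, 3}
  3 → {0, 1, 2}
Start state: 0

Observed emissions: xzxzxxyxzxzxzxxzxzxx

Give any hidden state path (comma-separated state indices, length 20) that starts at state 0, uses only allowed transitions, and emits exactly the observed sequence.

0,1,0,1,3,0,2,3,1,0,1,3,1,3,0,1,0,1,3,0

  0: obs=x cand={0,3} pick 0 [start]
  1: obs=z cand={1} pick 1 [0->1 ok]
  2: obs=x cand={0,3} pick 0 [1->0 ok]
  3: obs=z cand={1} pick 1 [0->1 ok]
  4: obs=x cand={0,3} pick 3 [1->3 ok]
  5: obs=x cand={0,3} pick 0 [3->0 ok]
  6: obs=y cand={2} pick 2 [0->2 ok]
  7: obs=x cand={0,3} pick 3 [2->3 ok]
  8: obs=z cand={1} pick 1 [3->1 ok]
  9: obs=x cand={0,3} pick 0 [1->0 ok]
  10: obs=z cand={1} pick 1 [0->1 ok]
  11: obs=x cand={0,3} pick 3 [1->3 ok]
  12: obs=z cand={1} pick 1 [3->1 ok]
  13: obs=x cand={0,3} pick 3 [1->3 ok]
  14: obs=x cand={0,3} pick 0 [3->0 ok]
  15: obs=z cand={1} pick 1 [0->1 ok]
  16: obs=x cand={0,3} pick 0 [1->0 ok]
  17: obs=z cand={1} pick 1 [0->1 ok]
  18: obs=x cand={0,3} pick 3 [1->3 ok]
  19: obs=x cand={0,3} pick 0 [3->0 ok]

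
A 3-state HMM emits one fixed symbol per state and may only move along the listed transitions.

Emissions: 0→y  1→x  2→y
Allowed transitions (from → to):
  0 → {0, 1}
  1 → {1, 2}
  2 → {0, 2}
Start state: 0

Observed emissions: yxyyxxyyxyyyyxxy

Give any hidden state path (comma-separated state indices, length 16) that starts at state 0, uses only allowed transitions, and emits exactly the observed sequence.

  [0] y  {0,2}  => 0  start
  [1] x  {1}  => 1  0->1 ok
  [2] y  {0,2}  => 2  1->2 ok
  [3] y  {0,2}  => 0  2->0 ok
  [4] x  {1}  => 1  0->1 ok
  [5] x  {1}  => 1  1->1 ok
  [6] y  {0,2}  => 2  1->2 ok
  [7] y  {0,2}  => 0  2->0 ok
  [8] x  {1}  => 1  0->1 ok
  [9] y  {0,2}  => 2  1->2 ok
  [10] y  {0,2}  => 2  2->2 ok
  [11] y  {0,2}  => 2  2->2 ok
  [12] y  {0,2}  => 0  2->0 ok
  [13] x  {1}  => 1  0->1 ok
  [14] x  {1}  => 1  1->1 ok
  [15] y  {0,2}  => 2  1->2 ok

0,1,2,0,1,1,2,0,1,2,2,2,0,1,1,2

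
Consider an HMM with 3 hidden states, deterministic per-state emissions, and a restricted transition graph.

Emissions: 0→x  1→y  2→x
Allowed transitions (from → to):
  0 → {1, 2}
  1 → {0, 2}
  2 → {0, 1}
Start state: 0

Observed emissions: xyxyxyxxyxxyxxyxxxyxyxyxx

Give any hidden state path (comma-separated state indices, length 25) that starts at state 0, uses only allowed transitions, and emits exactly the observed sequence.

  [0] x  {0,2}  => 0  start
  [1] y  {1}  => 1  0->1 ok
  [2] x  {0,2}  => 0  1->0 ok
  [3] y  {1}  => 1  0->1 ok
  [4] x  {0,2}  => 0  1->0 ok
  [5] y  {1}  => 1  0->1 ok
  [6] x  {0,2}  => 0  1->0 ok
  [7] x  {0,2}  => 2  0->2 ok
  [8] y  {1}  => 1  2->1 ok
  [9] x  {0,2}  => 2  1->2 ok
  [10] x  {0,2}  => 0  2->0 ok
  [11] y  {1}  => 1  0->1 ok
  [12] x  {0,2}  => 2  1->2 ok
  [13] x  {0,2}  => 0  2->0 ok
  [14] y  {1}  => 1  0->1 ok
  [15] x  {0,2}  => 0  1->0 ok
  [16] x  {0,2}  => 2  0->2 ok
  [17] x  {0,2}  => 0  2->0 ok
  [18] y  {1}  => 1  0->1 ok
  [19] x  {0,2}  => 2  1->2 ok
  [20] y  {1}  => 1  2->1 ok
  [21] x  {0,2}  => 0  1->0 ok
  [22] y  {1}  => 1  0->1 ok
  [23] x  {0,2}  => 2  1->2 ok
  [24] x  {0,2}  => 0  2->0 ok

0,1,0,1,0,1,0,2,1,2,0,1,2,0,1,0,2,0,1,2,1,0,1,2,0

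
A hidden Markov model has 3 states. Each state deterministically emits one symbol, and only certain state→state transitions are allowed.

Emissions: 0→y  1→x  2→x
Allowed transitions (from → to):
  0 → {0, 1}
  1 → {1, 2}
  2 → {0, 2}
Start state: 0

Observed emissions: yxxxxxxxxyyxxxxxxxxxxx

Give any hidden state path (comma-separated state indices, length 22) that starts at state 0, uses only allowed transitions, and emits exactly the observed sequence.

  pos 0: y in {0}, choose 0; start
  pos 1: x in {1,2}, choose 1; 0->1 ok
  pos 2: x in {1,2}, choose 1; 1->1 ok
  pos 3: x in {1,2}, choose 1; 1->1 ok
  pos 4: x in {1,2}, choose 1; 1->1 ok
  pos 5: x in {1,2}, choose 2; 1->2 ok
  pos 6: x in {1,2}, choose 2; 2->2 ok
  pos 7: x in {1,2}, choose 2; 2->2 ok
  pos 8: x in {1,2}, choose 2; 2->2 ok
  pos 9: y in {0}, choose 0; 2->0 ok
  pos 10: y in {0}, choose 0; 0->0 ok
  pos 11: x in {1,2}, choose 1; 0->1 ok
  pos 12: x in {1,2}, choose 1; 1->1 ok
  pos 13: x in {1,2}, choose 1; 1->1 ok
  pos 14: x in {1,2}, choose 1; 1->1 ok
  pos 15: x in {1,2}, choose 2; 1->2 ok
  pos 16: x in {1,2}, choose 2; 2->2 ok
  pos 17: x in {1,2}, choose 2; 2->2 ok
  pos 18: x in {1,2}, choose 2; 2->2 ok
  pos 19: x in {1,2}, choose 2; 2->2 ok
  pos 20: x in {1,2}, choose 2; 2->2 ok
  pos 21: x in {1,2}, choose 2; 2->2 ok

0,1,1,1,1,2,2,2,2,0,0,1,1,1,1,2,2,2,2,2,2,2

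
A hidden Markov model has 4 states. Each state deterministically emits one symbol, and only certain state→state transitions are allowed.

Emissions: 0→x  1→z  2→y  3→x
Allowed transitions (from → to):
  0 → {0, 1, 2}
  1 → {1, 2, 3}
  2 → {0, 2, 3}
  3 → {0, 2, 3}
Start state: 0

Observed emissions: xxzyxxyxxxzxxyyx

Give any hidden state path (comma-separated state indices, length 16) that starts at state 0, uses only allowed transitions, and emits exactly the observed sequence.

  t0 'x' -> {0,3}, take 0 (start)
  t1 'x' -> {0,3}, take 0 (0->0 ok)
  t2 'z' -> {1}, take 1 (0->1 ok)
  t3 'y' -> {2}, take 2 (1->2 ok)
  t4 'x' -> {0,3}, take 0 (2->0 ok)
  t5 'x' -> {0,3}, take 0 (0->0 ok)
  t6 'y' -> {2}, take 2 (0->2 ok)
  t7 'x' -> {0,3}, take 3 (2->3 ok)
  t8 'x' -> {0,3}, take 3 (3->3 ok)
  t9 'x' -> {0,3}, take 0 (3->0 ok)
  t10 'z' -> {1}, take 1 (0->1 ok)
  t11 'x' -> {0,3}, take 3 (1->3 ok)
  t12 'x' -> {0,3}, take 3 (3->3 ok)
  t13 'y' -> {2}, take 2 (3->2 ok)
  t14 'y' -> {2}, take 2 (2->2 ok)
  t15 'x' -> {0,3}, take 3 (2->3 ok)

0,0,1,2,0,0,2,3,3,0,1,3,3,2,2,3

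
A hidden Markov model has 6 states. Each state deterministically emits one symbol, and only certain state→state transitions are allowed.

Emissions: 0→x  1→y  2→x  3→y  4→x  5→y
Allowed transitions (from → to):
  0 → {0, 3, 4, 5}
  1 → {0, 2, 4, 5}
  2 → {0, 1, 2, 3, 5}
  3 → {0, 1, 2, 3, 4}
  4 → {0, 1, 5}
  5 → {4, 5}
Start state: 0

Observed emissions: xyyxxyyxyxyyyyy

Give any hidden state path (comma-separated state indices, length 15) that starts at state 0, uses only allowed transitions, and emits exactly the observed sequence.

  t0 'x' -> {0,2,4}, take 0 (start)
  t1 'y' -> {1,3,5}, take 3 (0->3 ok)
  t2 'y' -> {1,3,5}, take 3 (3->3 ok)
  t3 'x' -> {0,2,4}, take 0 (3->0 ok)
  t4 'x' -> {0,2,4}, take 4 (0->4 ok)
  t5 'y' -> {1,3,5}, take 1 (4->1 ok)
  t6 'y' -> {1,3,5}, take 5 (1->5 ok)
  t7 'x' -> {0,2,4}, take 4 (5->4 ok)
  t8 'y' -> {1,3,5}, take 5 (4->5 ok)
  t9 'x' -> {0,2,4}, take 4 (5->4 ok)
  t10 'y' -> {1,3,5}, take 5 (4->5 ok)
  t11 'y' -> {1,3,5}, take 5 (5->5 ok)
  t12 'y' -> {1,3,5}, take 5 (5->5 ok)
  t13 'y' -> {1,3,5}, take 5 (5->5 ok)
  t14 'y' -> {1,3,5}, take 5 (5->5 ok)

0,3,3,0,4,1,5,4,5,4,5,5,5,5,5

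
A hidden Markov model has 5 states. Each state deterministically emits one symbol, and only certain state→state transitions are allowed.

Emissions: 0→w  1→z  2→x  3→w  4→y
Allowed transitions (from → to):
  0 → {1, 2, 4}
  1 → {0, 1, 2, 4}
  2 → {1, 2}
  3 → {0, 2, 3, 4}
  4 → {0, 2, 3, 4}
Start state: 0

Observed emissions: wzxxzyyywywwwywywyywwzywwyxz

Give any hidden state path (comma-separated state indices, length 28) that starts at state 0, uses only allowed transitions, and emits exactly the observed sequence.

  t0 'w' -> {0,3}, take 0 (start)
  t1 'z' -> {1}, take 1 (0->1 ok)
  t2 'x' -> {2}, take 2 (1->2 ok)
  t3 'x' -> {2}, take 2 (2->2 ok)
  t4 'z' -> {1}, take 1 (2->1 ok)
  t5 'y' -> {4}, take 4 (1->4 ok)
  t6 'y' -> {4}, take 4 (4->4 ok)
  t7 'y' -> {4}, take 4 (4->4 ok)
  t8 'w' -> {0,3}, take 0 (4->0 ok)
  t9 'y' -> {4}, take 4 (0->4 ok)
  t10 'w' -> {0,3}, take 3 (4->3 ok)
  t11 'w' -> {0,3}, take 3 (3->3 ok)
  t12 'w' -> {0,3}, take 0 (3->0 ok)
  t13 'y' -> {4}, take 4 (0->4 ok)
  t14 'w' -> {0,3}, take 3 (4->3 ok)
  t15 'y' -> {4}, take 4 (3->4 ok)
  t16 'w' -> {0,3}, take 3 (4->3 ok)
  t17 'y' -> {4}, take 4 (3->4 ok)
  t18 'y' -> {4}, take 4 (4->4 ok)
  t19 'w' -> {0,3}, take 3 (4->3 ok)
  t20 'w' -> {0,3}, take 0 (3->0 ok)
  t21 'z' -> {1}, take 1 (0->1 ok)
  t22 'y' -> {4}, take 4 (1->4 ok)
  t23 'w' -> {0,3}, take 3 (4->3 ok)
  t24 'w' -> {0,3}, take 3 (3->3 ok)
  t25 'y' -> {4}, take 4 (3->4 ok)
  t26 'x' -> {2}, take 2 (4->2 ok)
  t27 'z' -> {1}, take 1 (2->1 ok)

0,1,2,2,1,4,4,4,0,4,3,3,0,4,3,4,3,4,4,3,0,1,4,3,3,4,2,1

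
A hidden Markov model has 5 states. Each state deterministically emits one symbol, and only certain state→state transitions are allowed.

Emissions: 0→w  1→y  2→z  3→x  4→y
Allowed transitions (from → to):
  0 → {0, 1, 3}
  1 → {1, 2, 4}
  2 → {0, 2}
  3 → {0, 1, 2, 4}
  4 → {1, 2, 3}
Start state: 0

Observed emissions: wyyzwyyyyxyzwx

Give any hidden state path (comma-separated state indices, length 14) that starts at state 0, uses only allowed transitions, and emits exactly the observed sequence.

  0: obs=w cand={0} pick 0 [start]
  1: obs=y cand={1,4} pick 1 [0->1 ok]
  2: obs=y cand={1,4} pick 1 [1->1 ok]
  3: obs=z cand={2} pick 2 [1->2 ok]
  4: obs=w cand={0} pick 0 [2->0 ok]
  5: obs=y cand={1,4} pick 1 [0->1 ok]
  6: obs=y cand={1,4} pick 1 [1->1 ok]
  7: obs=y cand={1,4} pick 1 [1->1 ok]
  8: obs=y cand={1,4} pick 4 [1->4 ok]
  9: obs=x cand={3} pick 3 [4->3 ok]
  10: obs=y cand={1,4} pick 1 [3->1 ok]
  11: obs=z cand={2} pick 2 [1->2 ok]
  12: obs=w cand={0} pick 0 [2->0 ok]
  13: obs=x cand={3} pick 3 [0->3 ok]

0,1,1,2,0,1,1,1,4,3,1,2,0,3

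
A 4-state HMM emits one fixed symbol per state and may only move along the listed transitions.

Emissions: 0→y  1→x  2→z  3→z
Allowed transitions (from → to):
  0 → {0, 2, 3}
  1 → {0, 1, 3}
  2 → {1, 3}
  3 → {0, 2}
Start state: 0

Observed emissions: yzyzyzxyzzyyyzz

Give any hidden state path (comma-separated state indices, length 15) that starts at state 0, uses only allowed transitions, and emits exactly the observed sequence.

0,3,0,3,0,2,1,0,2,3,0,0,0,3,2

  0: obs=y cand={0} pick 0 [start]
  1: obs=z cand={2,3} pick 3 [0->3 ok]
  2: obs=y cand={0} pick 0 [3->0 ok]
  3: obs=z cand={2,3} pick 3 [0->3 ok]
  4: obs=y cand={0} pick 0 [3->0 ok]
  5: obs=z cand={2,3} pick 2 [0->2 ok]
  6: obs=x cand={1} pick 1 [2->1 ok]
  7: obs=y cand={0} pick 0 [1->0 ok]
  8: obs=z cand={2,3} pick 2 [0->2 ok]
  9: obs=z cand={2,3} pick 3 [2->3 ok]
  10: obs=y cand={0} pick 0 [3->0 ok]
  11: obs=y cand={0} pick 0 [0->0 ok]
  12: obs=y cand={0} pick 0 [0->0 ok]
  13: obs=z cand={2,3} pick 3 [0->3 ok]
  14: obs=z cand={2,3} pick 2 [3->2 ok]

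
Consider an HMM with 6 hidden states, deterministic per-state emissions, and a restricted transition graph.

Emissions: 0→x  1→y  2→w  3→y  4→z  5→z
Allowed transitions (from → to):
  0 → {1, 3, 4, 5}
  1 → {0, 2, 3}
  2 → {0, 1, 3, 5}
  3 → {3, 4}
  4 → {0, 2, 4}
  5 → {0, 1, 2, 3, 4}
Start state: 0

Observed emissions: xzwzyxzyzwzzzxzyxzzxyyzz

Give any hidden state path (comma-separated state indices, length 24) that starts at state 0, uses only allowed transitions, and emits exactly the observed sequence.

0,5,2,5,1,0,5,3,4,2,5,4,4,0,5,1,0,5,4,0,1,3,4,4

  0: obs=x cand={0} pick 0 [start]
  1: obs=z cand={4,5} pick 5 [0->5 ok]
  2: obs=w cand={2} pick 2 [5->2 ok]
  3: obs=z cand={4,5} pick 5 [2->5 ok]
  4: obs=y cand={1,3} pick 1 [5->1 ok]
  5: obs=x cand={0} pick 0 [1->0 ok]
  6: obs=z cand={4,5} pick 5 [0->5 ok]
  7: obs=y cand={1,3} pick 3 [5->3 ok]
  8: obs=z cand={4,5} pick 4 [3->4 ok]
  9: obs=w cand={2} pick 2 [4->2 ok]
  10: obs=z cand={4,5} pick 5 [2->5 ok]
  11: obs=z cand={4,5} pick 4 [5->4 ok]
  12: obs=z cand={4,5} pick 4 [4->4 ok]
  13: obs=x cand={0} pick 0 [4->0 ok]
  14: obs=z cand={4,5} pick 5 [0->5 ok]
  15: obs=y cand={1,3} pick 1 [5->1 ok]
  16: obs=x cand={0} pick 0 [1->0 ok]
  17: obs=z cand={4,5} pick 5 [0->5 ok]
  18: obs=z cand={4,5} pick 4 [5->4 ok]
  19: obs=x cand={0} pick 0 [4->0 ok]
  20: obs=y cand={1,3} pick 1 [0->1 ok]
  21: obs=y cand={1,3} pick 3 [1->3 ok]
  22: obs=z cand={4,5} pick 4 [3->4 ok]
  23: obs=z cand={4,5} pick 4 [4->4 ok]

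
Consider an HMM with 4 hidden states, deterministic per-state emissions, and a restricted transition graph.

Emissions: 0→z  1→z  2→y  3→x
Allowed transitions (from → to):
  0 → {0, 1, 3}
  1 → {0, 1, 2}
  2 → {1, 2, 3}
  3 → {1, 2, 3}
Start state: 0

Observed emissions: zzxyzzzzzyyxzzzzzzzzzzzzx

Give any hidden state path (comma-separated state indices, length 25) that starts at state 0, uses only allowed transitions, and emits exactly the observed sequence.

  pos 0: z in {0,1}, choose 0; start
  pos 1: z in {0,1}, choose 0; 0->0 ok
  pos 2: x in {3}, choose 3; 0->3 ok
  pos 3: y in {2}, choose 2; 3->2 ok
  pos 4: z in {0,1}, choose 1; 2->1 ok
  pos 5: z in {0,1}, choose 1; 1->1 ok
  pos 6: z in {0,1}, choose 1; 1->1 ok
  pos 7: z in {0,1}, choose 0; 1->0 ok
  pos 8: z in {0,1}, choose 1; 0->1 ok
  pos 9: y in {2}, choose 2; 1->2 ok
  pos 10: y in {2}, choose 2; 2->2 ok
  pos 11: x in {3}, choose 3; 2->3 ok
  pos 12: z in {0,1}, choose 1; 3->1 ok
  pos 13: z in {0,1}, choose 0; 1->0 ok
  pos 14: z in {0,1}, choose 1; 0->1 ok
  pos 15: z in {0,1}, choose 1; 1->1 ok
  pos 16: z in {0,1}, choose 1; 1->1 ok
  pos 17: z in {0,1}, choose 0; 1->0 ok
  pos 18: z in {0,1}, choose 0; 0->0 ok
  pos 19: z in {0,1}, choose 1; 0->1 ok
  pos 20: z in {0,1}, choose 0; 1->0 ok
  pos 21: z in {0,1}, choose 1; 0->1 ok
  pos 22: z in {0,1}, choose 0; 1->0 ok
  pos 23: z in {0,1}, choose 0; 0->0 ok
  pos 24: x in {3}, choose 3; 0->3 ok

0,0,3,2,1,1,1,0,1,2,2,3,1,0,1,1,1,0,0,1,0,1,0,0,3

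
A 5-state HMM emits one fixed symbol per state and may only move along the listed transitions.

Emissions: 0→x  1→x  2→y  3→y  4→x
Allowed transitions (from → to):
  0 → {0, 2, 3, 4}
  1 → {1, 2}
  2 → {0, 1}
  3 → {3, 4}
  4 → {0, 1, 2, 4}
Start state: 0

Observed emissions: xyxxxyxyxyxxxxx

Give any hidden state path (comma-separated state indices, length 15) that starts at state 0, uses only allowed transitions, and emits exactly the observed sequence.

0,3,4,4,4,2,1,2,0,2,0,0,0,0,4

  0: obs=x cand={0,1,4} pick 0 [start]
  1: obs=y cand={2,3} pick 3 [0->3 ok]
  2: obs=x cand={0,1,4} pick 4 [3->4 ok]
  3: obs=x cand={0,1,4} pick 4 [4->4 ok]
  4: obs=x cand={0,1,4} pick 4 [4->4 ok]
  5: obs=y cand={2,3} pick 2 [4->2 ok]
  6: obs=x cand={0,1,4} pick 1 [2->1 ok]
  7: obs=y cand={2,3} pick 2 [1->2 ok]
  8: obs=x cand={0,1,4} pick 0 [2->0 ok]
  9: obs=y cand={2,3} pick 2 [0->2 ok]
  10: obs=x cand={0,1,4} pick 0 [2->0 ok]
  11: obs=x cand={0,1,4} pick 0 [0->0 ok]
  12: obs=x cand={0,1,4} pick 0 [0->0 ok]
  13: obs=x cand={0,1,4} pick 0 [0->0 ok]
  14: obs=x cand={0,1,4} pick 4 [0->4 ok]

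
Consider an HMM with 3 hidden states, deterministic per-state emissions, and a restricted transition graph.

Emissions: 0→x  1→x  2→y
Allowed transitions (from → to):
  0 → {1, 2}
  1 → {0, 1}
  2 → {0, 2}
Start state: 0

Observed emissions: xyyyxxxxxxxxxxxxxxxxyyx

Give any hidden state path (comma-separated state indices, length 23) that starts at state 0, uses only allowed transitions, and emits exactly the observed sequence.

0,2,2,2,0,1,1,0,1,1,1,0,1,0,1,1,1,1,1,0,2,2,0

  [0] x  {0,1}  => 0  start
  [1] y  {2}  => 2  0->2 ok
  [2] y  {2}  => 2  2->2 ok
  [3] y  {2}  => 2  2->2 ok
  [4] x  {0,1}  => 0  2->0 ok
  [5] x  {0,1}  => 1  0->1 ok
  [6] x  {0,1}  => 1  1->1 ok
  [7] x  {0,1}  => 0  1->0 ok
  [8] x  {0,1}  => 1  0->1 ok
  [9] x  {0,1}  => 1  1->1 ok
  [10] x  {0,1}  => 1  1->1 ok
  [11] x  {0,1}  => 0  1->0 ok
  [12] x  {0,1}  => 1  0->1 ok
  [13] x  {0,1}  => 0  1->0 ok
  [14] x  {0,1}  => 1  0->1 ok
  [15] x  {0,1}  => 1  1->1 ok
  [16] x  {0,1}  => 1  1->1 ok
  [17] x  {0,1}  => 1  1->1 ok
  [18] x  {0,1}  => 1  1->1 ok
  [19] x  {0,1}  => 0  1->0 ok
  [20] y  {2}  => 2  0->2 ok
  [21] y  {2}  => 2  2->2 ok
  [22] x  {0,1}  => 0  2->0 ok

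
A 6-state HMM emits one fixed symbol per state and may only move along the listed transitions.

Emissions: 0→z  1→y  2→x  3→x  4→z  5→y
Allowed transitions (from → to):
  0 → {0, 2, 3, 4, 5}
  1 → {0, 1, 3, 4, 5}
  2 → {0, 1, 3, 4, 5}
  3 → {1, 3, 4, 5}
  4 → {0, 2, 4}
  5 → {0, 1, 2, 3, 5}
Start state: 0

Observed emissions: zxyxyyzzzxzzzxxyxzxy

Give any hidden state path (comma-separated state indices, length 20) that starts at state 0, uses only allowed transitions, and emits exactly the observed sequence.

0,2,5,2,1,1,4,0,4,2,4,0,4,2,3,5,2,4,2,1

  pos 0: z in {0,4}, choose 0; start
  pos 1: x in {2,3}, choose 2; 0->2 ok
  pos 2: y in {1,5}, choose 5; 2->5 ok
  pos 3: x in {2,3}, choose 2; 5->2 ok
  pos 4: y in {1,5}, choose 1; 2->1 ok
  pos 5: y in {1,5}, choose 1; 1->1 ok
  pos 6: z in {0,4}, choose 4; 1->4 ok
  pos 7: z in {0,4}, choose 0; 4->0 ok
  pos 8: z in {0,4}, choose 4; 0->4 ok
  pos 9: x in {2,3}, choose 2; 4->2 ok
  pos 10: z in {0,4}, choose 4; 2->4 ok
  pos 11: z in {0,4}, choose 0; 4->0 ok
  pos 12: z in {0,4}, choose 4; 0->4 ok
  pos 13: x in {2,3}, choose 2; 4->2 ok
  pos 14: x in {2,3}, choose 3; 2->3 ok
  pos 15: y in {1,5}, choose 5; 3->5 ok
  pos 16: x in {2,3}, choose 2; 5->2 ok
  pos 17: z in {0,4}, choose 4; 2->4 ok
  pos 18: x in {2,3}, choose 2; 4->2 ok
  pos 19: y in {1,5}, choose 1; 2->1 ok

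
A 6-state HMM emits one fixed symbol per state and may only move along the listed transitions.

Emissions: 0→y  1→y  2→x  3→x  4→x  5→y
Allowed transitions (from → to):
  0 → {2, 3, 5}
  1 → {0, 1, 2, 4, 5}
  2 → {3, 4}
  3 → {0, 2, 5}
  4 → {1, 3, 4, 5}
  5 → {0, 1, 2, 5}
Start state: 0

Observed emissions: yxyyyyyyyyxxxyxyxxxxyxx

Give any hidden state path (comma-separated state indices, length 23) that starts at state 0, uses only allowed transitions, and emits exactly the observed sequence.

  [0] y  {0,1,5}  => 0  start
  [1] x  {2,3,4}  => 3  0->3 ok
  [2] y  {0,1,5}  => 5  3->5 ok
  [3] y  {0,1,5}  => 5  5->5 ok
  [4] y  {0,1,5}  => 5  5->5 ok
  [5] y  {0,1,5}  => 5  5->5 ok
  [6] y  {0,1,5}  => 5  5->5 ok
  [7] y  {0,1,5}  => 5  5->5 ok
  [8] y  {0,1,5}  => 0  5->0 ok
  [9] y  {0,1,5}  => 5  0->5 ok
  [10] x  {2,3,4}  => 2  5->2 ok
  [11] x  {2,3,4}  => 4  2->4 ok
  [12] x  {2,3,4}  => 3  4->3 ok
  [13] y  {0,1,5}  => 0  3->0 ok
  [14] x  {2,3,4}  => 3  0->3 ok
  [15] y  {0,1,5}  => 0  3->0 ok
  [16] x  {2,3,4}  => 2  0->2 ok
  [17] x  {2,3,4}  => 4  2->4 ok
  [18] x  {2,3,4}  => 4  4->4 ok
  [19] x  {2,3,4}  => 3  4->3 ok
  [20] y  {0,1,5}  => 5  3->5 ok
  [21] x  {2,3,4}  => 2  5->2 ok
  [22] x  {2,3,4}  => 3  2->3 ok

0,3,5,5,5,5,5,5,0,5,2,4,3,0,3,0,2,4,4,3,5,2,3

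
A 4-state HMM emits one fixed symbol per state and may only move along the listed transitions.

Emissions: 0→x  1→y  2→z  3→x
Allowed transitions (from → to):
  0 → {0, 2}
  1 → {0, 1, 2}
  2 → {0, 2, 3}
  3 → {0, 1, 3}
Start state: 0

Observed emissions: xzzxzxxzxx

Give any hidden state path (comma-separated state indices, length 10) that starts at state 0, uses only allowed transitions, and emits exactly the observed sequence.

0,2,2,0,2,3,0,2,0,0

  pos 0: x in {0,3}, choose 0; start
  pos 1: z in {2}, choose 2; 0->2 ok
  pos 2: z in {2}, choose 2; 2->2 ok
  pos 3: x in {0,3}, choose 0; 2->0 ok
  pos 4: z in {2}, choose 2; 0->2 ok
  pos 5: x in {0,3}, choose 3; 2->3 ok
  pos 6: x in {0,3}, choose 0; 3->0 ok
  pos 7: z in {2}, choose 2; 0->2 ok
  pos 8: x in {0,3}, choose 0; 2->0 ok
  pos 9: x in {0,3}, choose 0; 0->0 ok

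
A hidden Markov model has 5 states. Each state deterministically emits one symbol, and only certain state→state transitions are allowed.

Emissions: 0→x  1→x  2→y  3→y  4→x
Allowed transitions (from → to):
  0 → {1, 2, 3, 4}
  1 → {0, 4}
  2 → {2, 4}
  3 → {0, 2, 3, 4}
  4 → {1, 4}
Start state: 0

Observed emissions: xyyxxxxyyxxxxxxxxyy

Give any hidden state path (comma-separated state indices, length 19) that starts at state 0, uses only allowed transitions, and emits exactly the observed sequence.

  [0] x  {0,1,4}  => 0  start
  [1] y  {2,3}  => 3  0->3 ok
  [2] y  {2,3}  => 3  3->3 ok
  [3] x  {0,1,4}  => 4  3->4 ok
  [4] x  {0,1,4}  => 4  4->4 ok
  [5] x  {0,1,4}  => 1  4->1 ok
  [6] x  {0,1,4}  => 0  1->0 ok
  [7] y  {2,3}  => 2  0->2 ok
  [8] y  {2,3}  => 2  2->2 ok
  [9] x  {0,1,4}  => 4  2->4 ok
  [10] x  {0,1,4}  => 4  4->4 ok
  [11] x  {0,1,4}  => 4  4->4 ok
  [12] x  {0,1,4}  => 1  4->1 ok
  [13] x  {0,1,4}  => 4  1->4 ok
  [14] x  {0,1,4}  => 4  4->4 ok
  [15] x  {0,1,4}  => 1  4->1 ok
  [16] x  {0,1,4}  => 0  1->0 ok
  [17] y  {2,3}  => 2  0->2 ok
  [18] y  {2,3}  => 2  2->2 ok

0,3,3,4,4,1,0,2,2,4,4,4,1,4,4,1,0,2,2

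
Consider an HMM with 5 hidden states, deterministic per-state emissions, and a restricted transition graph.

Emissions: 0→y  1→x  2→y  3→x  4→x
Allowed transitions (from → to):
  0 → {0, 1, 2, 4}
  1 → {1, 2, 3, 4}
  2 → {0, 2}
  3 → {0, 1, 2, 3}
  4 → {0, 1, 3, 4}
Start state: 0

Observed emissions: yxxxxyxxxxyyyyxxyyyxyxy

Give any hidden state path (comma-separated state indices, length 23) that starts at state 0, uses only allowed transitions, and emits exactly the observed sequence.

  [0] y  {0,2}  => 0  start
  [1] x  {1,3,4}  => 1  0->1 ok
  [2] x  {1,3,4}  => 3  1->3 ok
  [3] x  {1,3,4}  => 3  3->3 ok
  [4] x  {1,3,4}  => 3  3->3 ok
  [5] y  {0,2}  => 0  3->0 ok
  [6] x  {1,3,4}  => 1  0->1 ok
  [7] x  {1,3,4}  => 4  1->4 ok
  [8] x  {1,3,4}  => 4  4->4 ok
  [9] x  {1,3,4}  => 1  4->1 ok
  [10] y  {0,2}  => 2  1->2 ok
  [11] y  {0,2}  => 2  2->2 ok
  [12] y  {0,2}  => 2  2->2 ok
  [13] y  {0,2}  => 0  2->0 ok
  [14] x  {1,3,4}  => 1  0->1 ok
  [15] x  {1,3,4}  => 1  1->1 ok
  [16] y  {0,2}  => 2  1->2 ok
  [17] y  {0,2}  => 2  2->2 ok
  [18] y  {0,2}  => 0  2->0 ok
  [19] x  {1,3,4}  => 4  0->4 ok
  [20] y  {0,2}  => 0  4->0 ok
  [21] x  {1,3,4}  => 1  0->1 ok
  [22] y  {0,2}  => 2  1->2 ok

0,1,3,3,3,0,1,4,4,1,2,2,2,0,1,1,2,2,0,4,0,1,2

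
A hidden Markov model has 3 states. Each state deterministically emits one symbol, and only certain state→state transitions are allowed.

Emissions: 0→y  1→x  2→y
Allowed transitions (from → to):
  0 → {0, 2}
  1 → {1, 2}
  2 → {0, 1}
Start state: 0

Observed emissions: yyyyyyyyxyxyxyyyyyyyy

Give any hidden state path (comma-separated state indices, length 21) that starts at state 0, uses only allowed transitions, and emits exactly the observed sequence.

0,0,2,0,0,2,0,2,1,2,1,2,1,2,0,2,0,0,0,2,0

  t0 'y' -> {0,2}, take 0 (start)
  t1 'y' -> {0,2}, take 0 (0->0 ok)
  t2 'y' -> {0,2}, take 2 (0->2 ok)
  t3 'y' -> {0,2}, take 0 (2->0 ok)
  t4 'y' -> {0,2}, take 0 (0->0 ok)
  t5 'y' -> {0,2}, take 2 (0->2 ok)
  t6 'y' -> {0,2}, take 0 (2->0 ok)
  t7 'y' -> {0,2}, take 2 (0->2 ok)
  t8 'x' -> {1}, take 1 (2->1 ok)
  t9 'y' -> {0,2}, take 2 (1->2 ok)
  t10 'x' -> {1}, take 1 (2->1 ok)
  t11 'y' -> {0,2}, take 2 (1->2 ok)
  t12 'x' -> {1}, take 1 (2->1 ok)
  t13 'y' -> {0,2}, take 2 (1->2 ok)
  t14 'y' -> {0,2}, take 0 (2->0 ok)
  t15 'y' -> {0,2}, take 2 (0->2 ok)
  t16 'y' -> {0,2}, take 0 (2->0 ok)
  t17 'y' -> {0,2}, take 0 (0->0 ok)
  t18 'y' -> {0,2}, take 0 (0->0 ok)
  t19 'y' -> {0,2}, take 2 (0->2 ok)
  t20 'y' -> {0,2}, take 0 (2->0 ok)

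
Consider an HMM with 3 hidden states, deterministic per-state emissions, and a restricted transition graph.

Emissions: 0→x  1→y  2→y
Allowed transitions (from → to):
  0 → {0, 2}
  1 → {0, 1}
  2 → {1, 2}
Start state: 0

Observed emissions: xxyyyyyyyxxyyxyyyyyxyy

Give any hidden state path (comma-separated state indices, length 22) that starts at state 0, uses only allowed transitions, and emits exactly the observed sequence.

0,0,2,2,2,1,1,1,1,0,0,2,1,0,2,2,1,1,1,0,2,1

  pos 0: x in {0}, choose 0; start
  pos 1: x in {0}, choose 0; 0->0 ok
  pos 2: y in {1,2}, choose 2; 0->2 ok
  pos 3: y in {1,2}, choose 2; 2->2 ok
  pos 4: y in {1,2}, choose 2; 2->2 ok
  pos 5: y in {1,2}, choose 1; 2->1 ok
  pos 6: y in {1,2}, choose 1; 1->1 ok
  pos 7: y in {1,2}, choose 1; 1->1 ok
  pos 8: y in {1,2}, choose 1; 1->1 ok
  pos 9: x in {0}, choose 0; 1->0 ok
  pos 10: x in {0}, choose 0; 0->0 ok
  pos 11: y in {1,2}, choose 2; 0->2 ok
  pos 12: y in {1,2}, choose 1; 2->1 ok
  pos 13: x in {0}, choose 0; 1->0 ok
  pos 14: y in {1,2}, choose 2; 0->2 ok
  pos 15: y in {1,2}, choose 2; 2->2 ok
  pos 16: y in {1,2}, choose 1; 2->1 ok
  pos 17: y in {1,2}, choose 1; 1->1 ok
  pos 18: y in {1,2}, choose 1; 1->1 ok
  pos 19: x in {0}, choose 0; 1->0 ok
  pos 20: y in {1,2}, choose 2; 0->2 ok
  pos 21: y in {1,2}, choose 1; 2->1 ok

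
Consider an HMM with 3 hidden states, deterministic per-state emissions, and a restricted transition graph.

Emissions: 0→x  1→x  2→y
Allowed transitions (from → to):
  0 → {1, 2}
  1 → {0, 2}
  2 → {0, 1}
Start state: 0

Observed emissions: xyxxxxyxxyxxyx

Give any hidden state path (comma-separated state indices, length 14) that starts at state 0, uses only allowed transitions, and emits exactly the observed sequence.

0,2,0,1,0,1,2,0,1,2,0,1,2,1

  t0 'x' -> {0,1}, take 0 (start)
  t1 'y' -> {2}, take 2 (0->2 ok)
  t2 'x' -> {0,1}, take 0 (2->0 ok)
  t3 'x' -> {0,1}, take 1 (0->1 ok)
  t4 'x' -> {0,1}, take 0 (1->0 ok)
  t5 'x' -> {0,1}, take 1 (0->1 ok)
  t6 'y' -> {2}, take 2 (1->2 ok)
  t7 'x' -> {0,1}, take 0 (2->0 ok)
  t8 'x' -> {0,1}, take 1 (0->1 ok)
  t9 'y' -> {2}, take 2 (1->2 ok)
  t10 'x' -> {0,1}, take 0 (2->0 ok)
  t11 'x' -> {0,1}, take 1 (0->1 ok)
  t12 'y' -> {2}, take 2 (1->2 ok)
  t13 'x' -> {0,1}, take 1 (2->1 ok)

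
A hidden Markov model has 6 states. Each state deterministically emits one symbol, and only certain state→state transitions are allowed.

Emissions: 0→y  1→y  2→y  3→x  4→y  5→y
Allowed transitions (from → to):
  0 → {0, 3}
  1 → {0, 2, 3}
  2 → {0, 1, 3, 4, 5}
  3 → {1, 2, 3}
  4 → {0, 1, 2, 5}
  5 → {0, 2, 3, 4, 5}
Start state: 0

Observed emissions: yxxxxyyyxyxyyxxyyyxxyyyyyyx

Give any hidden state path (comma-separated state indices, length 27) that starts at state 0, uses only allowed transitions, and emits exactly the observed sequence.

0,3,3,3,3,2,1,2,3,1,3,1,2,3,3,1,0,0,3,3,2,1,0,0,0,0,3

  t0 'y' -> {0,1,2,4,5}, take 0 (start)
  t1 'x' -> {3}, take 3 (0->3 ok)
  t2 'x' -> {3}, take 3 (3->3 ok)
  t3 'x' -> {3}, take 3 (3->3 ok)
  t4 'x' -> {3}, take 3 (3->3 ok)
  t5 'y' -> {0,1,2,4,5}, take 2 (3->2 ok)
  t6 'y' -> {0,1,2,4,5}, take 1 (2->1 ok)
  t7 'y' -> {0,1,2,4,5}, take 2 (1->2 ok)
  t8 'x' -> {3}, take 3 (2->3 ok)
  t9 'y' -> {0,1,2,4,5}, take 1 (3->1 ok)
  t10 'x' -> {3}, take 3 (1->3 ok)
  t11 'y' -> {0,1,2,4,5}, take 1 (3->1 ok)
  t12 'y' -> {0,1,2,4,5}, take 2 (1->2 ok)
  t13 'x' -> {3}, take 3 (2->3 ok)
  t14 'x' -> {3}, take 3 (3->3 ok)
  t15 'y' -> {0,1,2,4,5}, take 1 (3->1 ok)
  t16 'y' -> {0,1,2,4,5}, take 0 (1->0 ok)
  t17 'y' -> {0,1,2,4,5}, take 0 (0->0 ok)
  t18 'x' -> {3}, take 3 (0->3 ok)
  t19 'x' -> {3}, take 3 (3->3 ok)
  t20 'y' -> {0,1,2,4,5}, take 2 (3->2 ok)
  t21 'y' -> {0,1,2,4,5}, take 1 (2->1 ok)
  t22 'y' -> {0,1,2,4,5}, take 0 (1->0 ok)
  t23 'y' -> {0,1,2,4,5}, take 0 (0->0 ok)
  t24 'y' -> {0,1,2,4,5}, take 0 (0->0 ok)
  t25 'y' -> {0,1,2,4,5}, take 0 (0->0 ok)
  t26 'x' -> {3}, take 3 (0->3 ok)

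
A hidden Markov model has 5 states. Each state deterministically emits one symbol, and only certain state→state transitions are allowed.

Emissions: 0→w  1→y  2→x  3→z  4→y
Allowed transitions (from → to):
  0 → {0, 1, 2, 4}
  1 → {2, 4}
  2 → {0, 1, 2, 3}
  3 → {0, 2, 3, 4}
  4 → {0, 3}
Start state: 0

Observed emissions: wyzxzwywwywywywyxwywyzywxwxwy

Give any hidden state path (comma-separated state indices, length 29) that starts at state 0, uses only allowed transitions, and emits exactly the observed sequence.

  pos 0: w in {0}, choose 0; start
  pos 1: y in {1,4}, choose 4; 0->4 ok
  pos 2: z in {3}, choose 3; 4->3 ok
  pos 3: x in {2}, choose 2; 3->2 ok
  pos 4: z in {3}, choose 3; 2->3 ok
  pos 5: w in {0}, choose 0; 3->0 ok
  pos 6: y in {1,4}, choose 4; 0->4 ok
  pos 7: w in {0}, choose 0; 4->0 ok
  pos 8: w in {0}, choose 0; 0->0 ok
  pos 9: y in {1,4}, choose 4; 0->4 ok
  pos 10: w in {0}, choose 0; 4->0 ok
  pos 11: y in {1,4}, choose 4; 0->4 ok
  pos 12: w in {0}, choose 0; 4->0 ok
  pos 13: y in {1,4}, choose 4; 0->4 ok
  pos 14: w in {0}, choose 0; 4->0 ok
  pos 15: y in {1,4}, choose 1; 0->1 ok
  pos 16: x in {2}, choose 2; 1->2 ok
  pos 17: w in {0}, choose 0; 2->0 ok
  pos 18: y in {1,4}, choose 4; 0->4 ok
  pos 19: w in {0}, choose 0; 4->0 ok
  pos 20: y in {1,4}, choose 4; 0->4 ok
  pos 21: z in {3}, choose 3; 4->3 ok
  pos 22: y in {1,4}, choose 4; 3->4 ok
  pos 23: w in {0}, choose 0; 4->0 ok
  pos 24: x in {2}, choose 2; 0->2 ok
  pos 25: w in {0}, choose 0; 2->0 ok
  pos 26: x in {2}, choose 2; 0->2 ok
  pos 27: w in {0}, choose 0; 2->0 ok
  pos 28: y in {1,4}, choose 1; 0->1 ok

0,4,3,2,3,0,4,0,0,4,0,4,0,4,0,1,2,0,4,0,4,3,4,0,2,0,2,0,1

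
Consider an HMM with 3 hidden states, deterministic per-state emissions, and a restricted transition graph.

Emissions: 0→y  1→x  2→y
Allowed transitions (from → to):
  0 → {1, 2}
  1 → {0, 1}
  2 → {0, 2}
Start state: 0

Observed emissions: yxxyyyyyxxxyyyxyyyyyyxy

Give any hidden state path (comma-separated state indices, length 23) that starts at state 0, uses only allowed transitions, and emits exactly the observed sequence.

0,1,1,0,2,2,2,0,1,1,1,0,2,0,1,0,2,2,0,2,0,1,0

  pos 0: y in {0,2}, choose 0; start
  pos 1: x in {1}, choose 1; 0->1 ok
  pos 2: x in {1}, choose 1; 1->1 ok
  pos 3: y in {0,2}, choose 0; 1->0 ok
  pos 4: y in {0,2}, choose 2; 0->2 ok
  pos 5: y in {0,2}, choose 2; 2->2 ok
  pos 6: y in {0,2}, choose 2; 2->2 ok
  pos 7: y in {0,2}, choose 0; 2->0 ok
  pos 8: x in {1}, choose 1; 0->1 ok
  pos 9: x in {1}, choose 1; 1->1 ok
  pos 10: x in {1}, choose 1; 1->1 ok
  pos 11: y in {0,2}, choose 0; 1->0 ok
  pos 12: y in {0,2}, choose 2; 0->2 ok
  pos 13: y in {0,2}, choose 0; 2->0 ok
  pos 14: x in {1}, choose 1; 0->1 ok
  pos 15: y in {0,2}, choose 0; 1->0 ok
  pos 16: y in {0,2}, choose 2; 0->2 ok
  pos 17: y in {0,2}, choose 2; 2->2 ok
  pos 18: y in {0,2}, choose 0; 2->0 ok
  pos 19: y in {0,2}, choose 2; 0->2 ok
  pos 20: y in {0,2}, choose 0; 2->0 ok
  pos 21: x in {1}, choose 1; 0->1 ok
  pos 22: y in {0,2}, choose 0; 1->0 ok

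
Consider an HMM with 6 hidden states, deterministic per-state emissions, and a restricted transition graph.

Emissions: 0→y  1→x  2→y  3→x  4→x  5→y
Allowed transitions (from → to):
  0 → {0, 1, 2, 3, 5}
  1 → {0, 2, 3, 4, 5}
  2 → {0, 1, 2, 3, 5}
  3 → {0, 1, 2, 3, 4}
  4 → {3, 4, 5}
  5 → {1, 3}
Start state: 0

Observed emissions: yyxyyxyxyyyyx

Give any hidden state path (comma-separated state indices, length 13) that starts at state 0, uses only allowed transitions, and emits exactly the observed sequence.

  t0 'y' -> {0,2,5}, take 0 (start)
  t1 'y' -> {0,2,5}, take 5 (0->5 ok)
  t2 'x' -> {1,3,4}, take 3 (5->3 ok)
  t3 'y' -> {0,2,5}, take 2 (3->2 ok)
  t4 'y' -> {0,2,5}, take 5 (2->5 ok)
  t5 'x' -> {1,3,4}, take 3 (5->3 ok)
  t6 'y' -> {0,2,5}, take 0 (3->0 ok)
  t7 'x' -> {1,3,4}, take 3 (0->3 ok)
  t8 'y' -> {0,2,5}, take 2 (3->2 ok)
  t9 'y' -> {0,2,5}, take 0 (2->0 ok)
  t10 'y' -> {0,2,5}, take 0 (0->0 ok)
  t11 'y' -> {0,2,5}, take 5 (0->5 ok)
  t12 'x' -> {1,3,4}, take 3 (5->3 ok)

0,5,3,2,5,3,0,3,2,0,0,5,3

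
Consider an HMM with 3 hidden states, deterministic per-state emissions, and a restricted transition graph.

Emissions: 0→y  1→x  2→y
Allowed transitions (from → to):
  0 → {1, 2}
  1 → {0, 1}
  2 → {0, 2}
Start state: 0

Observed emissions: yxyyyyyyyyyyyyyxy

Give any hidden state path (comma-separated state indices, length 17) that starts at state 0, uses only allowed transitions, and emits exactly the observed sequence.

  [0] y  {0,2}  => 0  start
  [1] x  {1}  => 1  0->1 ok
  [2] y  {0,2}  => 0  1->0 ok
  [3] y  {0,2}  => 2  0->2 ok
  [4] y  {0,2}  => 2  2->2 ok
  [5] y  {0,2}  => 2  2->2 ok
  [6] y  {0,2}  => 0  2->0 ok
  [7] y  {0,2}  => 2  0->2 ok
  [8] y  {0,2}  => 2  2->2 ok
  [9] y  {0,2}  => 0  2->0 ok
  [10] y  {0,2}  => 2  0->2 ok
  [11] y  {0,2}  => 0  2->0 ok
  [12] y  {0,2}  => 2  0->2 ok
  [13] y  {0,2}  => 2  2->2 ok
  [14] y  {0,2}  => 0  2->0 ok
  [15] x  {1}  => 1  0->1 ok
  [16] y  {0,2}  => 0  1->0 ok

0,1,0,2,2,2,0,2,2,0,2,0,2,2,0,1,0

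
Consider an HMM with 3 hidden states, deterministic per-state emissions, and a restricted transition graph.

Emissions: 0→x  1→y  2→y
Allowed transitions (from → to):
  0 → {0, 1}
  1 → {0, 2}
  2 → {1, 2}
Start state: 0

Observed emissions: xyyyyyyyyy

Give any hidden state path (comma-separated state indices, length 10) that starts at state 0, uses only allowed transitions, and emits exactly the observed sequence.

  0: obs=x cand={0} pick 0 [start]
  1: obs=y cand={1,2} pick 1 [0->1 ok]
  2: obs=y cand={1,2} pick 2 [1->2 ok]
  3: obs=y cand={1,2} pick 2 [2->2 ok]
  4: obs=y cand={1,2} pick 1 [2->1 ok]
  5: obs=y cand={1,2} pick 2 [1->2 ok]
  6: obs=y cand={1,2} pick 2 [2->2 ok]
  7: obs=y cand={1,2} pick 1 [2->1 ok]
  8: obs=y cand={1,2} pick 2 [1->2 ok]
  9: obs=y cand={1,2} pick 1 [2->1 ok]

0,1,2,2,1,2,2,1,2,1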